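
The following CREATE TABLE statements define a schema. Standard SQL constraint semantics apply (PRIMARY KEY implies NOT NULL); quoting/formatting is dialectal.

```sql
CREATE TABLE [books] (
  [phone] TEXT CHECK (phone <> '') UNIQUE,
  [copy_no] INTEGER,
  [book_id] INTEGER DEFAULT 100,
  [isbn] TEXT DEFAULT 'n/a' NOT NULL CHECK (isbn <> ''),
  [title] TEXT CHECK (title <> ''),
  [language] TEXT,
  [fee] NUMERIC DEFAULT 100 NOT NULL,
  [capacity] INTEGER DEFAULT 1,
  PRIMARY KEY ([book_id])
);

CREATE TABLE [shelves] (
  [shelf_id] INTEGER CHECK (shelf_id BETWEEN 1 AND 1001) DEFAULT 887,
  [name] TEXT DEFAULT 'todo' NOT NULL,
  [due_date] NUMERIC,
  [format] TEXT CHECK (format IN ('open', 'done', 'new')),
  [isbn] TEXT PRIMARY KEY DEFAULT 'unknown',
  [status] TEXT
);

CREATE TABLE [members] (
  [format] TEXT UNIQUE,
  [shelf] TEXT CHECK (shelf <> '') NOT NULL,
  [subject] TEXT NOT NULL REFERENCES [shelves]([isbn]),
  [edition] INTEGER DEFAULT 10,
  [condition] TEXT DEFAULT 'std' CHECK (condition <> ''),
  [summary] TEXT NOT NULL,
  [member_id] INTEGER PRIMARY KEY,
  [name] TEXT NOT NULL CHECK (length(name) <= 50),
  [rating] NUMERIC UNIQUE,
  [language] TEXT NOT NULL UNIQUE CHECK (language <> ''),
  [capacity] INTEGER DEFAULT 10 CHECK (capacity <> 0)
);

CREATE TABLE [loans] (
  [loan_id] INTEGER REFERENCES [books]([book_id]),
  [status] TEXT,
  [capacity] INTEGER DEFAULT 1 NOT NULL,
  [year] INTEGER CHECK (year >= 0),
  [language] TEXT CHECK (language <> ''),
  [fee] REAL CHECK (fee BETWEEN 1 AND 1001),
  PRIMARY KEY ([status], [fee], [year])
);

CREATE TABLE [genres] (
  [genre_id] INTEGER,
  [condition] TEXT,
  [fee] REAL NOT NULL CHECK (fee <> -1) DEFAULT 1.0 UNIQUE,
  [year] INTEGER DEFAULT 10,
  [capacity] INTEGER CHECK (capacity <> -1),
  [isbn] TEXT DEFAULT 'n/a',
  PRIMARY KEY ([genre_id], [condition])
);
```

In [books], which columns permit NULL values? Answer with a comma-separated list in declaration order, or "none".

phone, copy_no, title, language, capacity

- phone: CHECK does not forbid NULL (a CHECK constraint passes when its expression is NULL) → nullable.
- copy_no: no NOT NULL constraint applies → nullable.
- book_id: part of the PRIMARY KEY, which implies NOT NULL → not nullable.
- isbn: declared NOT NULL → not nullable.
- title: CHECK does not forbid NULL (a CHECK constraint passes when its expression is NULL) → nullable.
- language: no NOT NULL constraint applies → nullable.
- fee: declared NOT NULL → not nullable.
- capacity: DEFAULT only fills an omitted column; an explicit NULL is still allowed → nullable.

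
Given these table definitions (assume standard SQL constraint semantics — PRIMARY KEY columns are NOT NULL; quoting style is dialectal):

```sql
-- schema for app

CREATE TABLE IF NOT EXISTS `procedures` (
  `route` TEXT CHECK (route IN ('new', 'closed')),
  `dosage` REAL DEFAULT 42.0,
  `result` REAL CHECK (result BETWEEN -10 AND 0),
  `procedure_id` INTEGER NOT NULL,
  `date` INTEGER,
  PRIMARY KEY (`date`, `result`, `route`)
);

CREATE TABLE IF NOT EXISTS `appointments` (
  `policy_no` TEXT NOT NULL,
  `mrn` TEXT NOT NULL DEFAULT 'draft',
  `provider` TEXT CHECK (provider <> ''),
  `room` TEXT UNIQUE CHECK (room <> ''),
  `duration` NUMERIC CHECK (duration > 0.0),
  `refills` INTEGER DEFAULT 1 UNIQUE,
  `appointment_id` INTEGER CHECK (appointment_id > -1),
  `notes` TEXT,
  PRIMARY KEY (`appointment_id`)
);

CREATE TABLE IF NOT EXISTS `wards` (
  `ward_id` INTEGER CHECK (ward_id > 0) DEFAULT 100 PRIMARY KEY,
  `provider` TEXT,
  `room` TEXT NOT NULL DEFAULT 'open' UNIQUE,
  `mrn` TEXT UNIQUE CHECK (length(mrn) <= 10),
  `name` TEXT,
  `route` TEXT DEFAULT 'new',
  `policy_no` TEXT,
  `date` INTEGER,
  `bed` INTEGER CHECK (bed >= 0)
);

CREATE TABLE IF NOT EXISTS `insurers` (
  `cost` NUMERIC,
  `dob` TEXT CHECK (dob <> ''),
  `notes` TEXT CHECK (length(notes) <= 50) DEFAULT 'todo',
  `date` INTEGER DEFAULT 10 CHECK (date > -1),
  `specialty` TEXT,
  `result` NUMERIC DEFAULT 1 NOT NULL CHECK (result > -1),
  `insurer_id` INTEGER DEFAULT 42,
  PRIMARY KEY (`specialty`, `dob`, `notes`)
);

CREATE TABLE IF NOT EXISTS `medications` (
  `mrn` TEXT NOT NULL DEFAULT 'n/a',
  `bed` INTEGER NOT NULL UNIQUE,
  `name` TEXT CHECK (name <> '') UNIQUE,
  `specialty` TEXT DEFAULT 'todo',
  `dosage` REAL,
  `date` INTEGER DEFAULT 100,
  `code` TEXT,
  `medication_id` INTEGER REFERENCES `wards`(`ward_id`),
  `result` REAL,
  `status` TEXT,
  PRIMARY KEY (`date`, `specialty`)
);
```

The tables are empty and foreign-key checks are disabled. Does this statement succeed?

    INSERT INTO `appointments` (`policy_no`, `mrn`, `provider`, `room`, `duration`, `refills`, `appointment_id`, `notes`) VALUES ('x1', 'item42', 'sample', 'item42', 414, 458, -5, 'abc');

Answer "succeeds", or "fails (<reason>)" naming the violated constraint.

The value -5 for appointment_id violates CHECK (appointment_id > -1).

fails (CHECK on appointment_id)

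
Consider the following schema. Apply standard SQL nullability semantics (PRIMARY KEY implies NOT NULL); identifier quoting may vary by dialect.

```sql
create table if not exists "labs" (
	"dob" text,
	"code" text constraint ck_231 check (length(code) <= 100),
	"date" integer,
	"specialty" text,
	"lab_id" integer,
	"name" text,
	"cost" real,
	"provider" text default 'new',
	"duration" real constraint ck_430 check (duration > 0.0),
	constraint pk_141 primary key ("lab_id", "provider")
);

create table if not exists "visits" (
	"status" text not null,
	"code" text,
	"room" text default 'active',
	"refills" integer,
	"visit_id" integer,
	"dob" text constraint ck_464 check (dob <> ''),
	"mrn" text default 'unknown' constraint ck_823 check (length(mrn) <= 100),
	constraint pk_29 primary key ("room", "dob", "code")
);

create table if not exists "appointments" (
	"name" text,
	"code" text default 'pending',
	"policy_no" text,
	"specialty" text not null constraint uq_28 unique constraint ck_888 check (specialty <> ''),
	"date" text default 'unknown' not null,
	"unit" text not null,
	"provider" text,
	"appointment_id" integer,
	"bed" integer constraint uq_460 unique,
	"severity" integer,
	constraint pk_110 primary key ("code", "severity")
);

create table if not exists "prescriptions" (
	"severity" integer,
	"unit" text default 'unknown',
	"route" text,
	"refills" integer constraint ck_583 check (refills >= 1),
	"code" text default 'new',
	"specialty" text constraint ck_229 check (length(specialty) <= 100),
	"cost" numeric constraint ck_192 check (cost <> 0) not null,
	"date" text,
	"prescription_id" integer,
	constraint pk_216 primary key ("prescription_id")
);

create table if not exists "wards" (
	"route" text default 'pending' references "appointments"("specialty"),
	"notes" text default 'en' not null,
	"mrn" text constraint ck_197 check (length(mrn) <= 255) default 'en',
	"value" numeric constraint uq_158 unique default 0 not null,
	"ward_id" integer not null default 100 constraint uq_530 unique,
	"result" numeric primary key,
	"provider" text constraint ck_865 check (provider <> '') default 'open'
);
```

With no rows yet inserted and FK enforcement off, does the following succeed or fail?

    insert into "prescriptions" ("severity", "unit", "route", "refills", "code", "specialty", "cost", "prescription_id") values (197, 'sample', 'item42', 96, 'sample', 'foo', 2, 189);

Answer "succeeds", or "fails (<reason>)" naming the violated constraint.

succeeds

NOT NULL columns: cost is supplied; prescription_id is supplied.
CHECK constraints: 96 satisfies (refills >= 1); 'foo' satisfies (length(specialty) <= 100); 2 satisfies (cost <> 0).
No constraint is violated.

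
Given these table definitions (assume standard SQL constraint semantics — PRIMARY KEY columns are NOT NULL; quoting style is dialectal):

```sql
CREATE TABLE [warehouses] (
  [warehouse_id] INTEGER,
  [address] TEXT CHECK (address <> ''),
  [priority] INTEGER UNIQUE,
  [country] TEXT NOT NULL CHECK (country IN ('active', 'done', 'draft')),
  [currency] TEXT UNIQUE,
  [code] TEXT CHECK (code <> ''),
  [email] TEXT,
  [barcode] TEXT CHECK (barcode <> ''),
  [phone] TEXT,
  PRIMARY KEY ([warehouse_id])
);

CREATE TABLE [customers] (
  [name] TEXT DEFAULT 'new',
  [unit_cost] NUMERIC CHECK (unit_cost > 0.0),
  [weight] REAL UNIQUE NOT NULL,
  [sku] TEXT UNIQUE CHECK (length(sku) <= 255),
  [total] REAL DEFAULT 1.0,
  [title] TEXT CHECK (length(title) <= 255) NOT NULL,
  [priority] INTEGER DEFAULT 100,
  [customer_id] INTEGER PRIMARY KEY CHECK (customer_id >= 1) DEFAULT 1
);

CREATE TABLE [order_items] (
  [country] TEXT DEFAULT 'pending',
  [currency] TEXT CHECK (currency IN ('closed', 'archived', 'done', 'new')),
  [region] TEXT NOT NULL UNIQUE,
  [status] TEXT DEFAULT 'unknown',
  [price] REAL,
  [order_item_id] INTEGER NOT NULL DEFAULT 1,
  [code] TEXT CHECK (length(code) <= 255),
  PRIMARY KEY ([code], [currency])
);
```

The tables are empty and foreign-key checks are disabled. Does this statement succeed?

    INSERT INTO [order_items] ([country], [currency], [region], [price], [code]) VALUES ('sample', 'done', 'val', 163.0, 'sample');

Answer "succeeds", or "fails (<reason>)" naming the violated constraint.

succeeds

NOT NULL columns: code is supplied; currency is supplied; order_item_id defaults to 1; region is supplied.
CHECK constraints: 'done' satisfies (currency IN ('closed', 'archived', 'done', 'new')); 'sample' satisfies (length(code) <= 255).
No constraint is violated.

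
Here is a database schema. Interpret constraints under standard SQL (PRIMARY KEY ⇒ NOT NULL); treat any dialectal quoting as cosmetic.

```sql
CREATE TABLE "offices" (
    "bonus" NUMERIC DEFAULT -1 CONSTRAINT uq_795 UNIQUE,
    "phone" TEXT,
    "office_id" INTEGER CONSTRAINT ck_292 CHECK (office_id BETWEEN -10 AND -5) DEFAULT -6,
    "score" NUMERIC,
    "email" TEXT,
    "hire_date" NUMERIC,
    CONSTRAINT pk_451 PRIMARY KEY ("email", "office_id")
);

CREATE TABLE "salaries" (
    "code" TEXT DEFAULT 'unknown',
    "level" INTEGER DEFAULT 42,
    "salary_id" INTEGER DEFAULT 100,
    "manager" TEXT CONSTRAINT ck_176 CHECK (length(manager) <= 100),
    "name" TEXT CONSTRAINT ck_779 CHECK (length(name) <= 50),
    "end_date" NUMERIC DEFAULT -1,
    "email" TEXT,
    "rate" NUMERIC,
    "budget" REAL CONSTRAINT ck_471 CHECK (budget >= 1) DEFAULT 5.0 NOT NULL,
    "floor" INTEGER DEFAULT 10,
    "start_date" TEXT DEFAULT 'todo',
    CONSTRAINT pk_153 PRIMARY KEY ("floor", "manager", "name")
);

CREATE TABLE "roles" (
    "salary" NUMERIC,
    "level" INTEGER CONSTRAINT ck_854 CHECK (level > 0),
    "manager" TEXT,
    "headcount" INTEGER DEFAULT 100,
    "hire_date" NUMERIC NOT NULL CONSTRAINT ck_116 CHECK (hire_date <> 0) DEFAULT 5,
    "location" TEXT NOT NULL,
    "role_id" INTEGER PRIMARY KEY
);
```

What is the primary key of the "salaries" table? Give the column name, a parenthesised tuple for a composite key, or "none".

A table-level PRIMARY KEY clause names 3 columns: floor, manager, name.
This is a composite key — the combination is unique, not each column individually.

(floor, manager, name)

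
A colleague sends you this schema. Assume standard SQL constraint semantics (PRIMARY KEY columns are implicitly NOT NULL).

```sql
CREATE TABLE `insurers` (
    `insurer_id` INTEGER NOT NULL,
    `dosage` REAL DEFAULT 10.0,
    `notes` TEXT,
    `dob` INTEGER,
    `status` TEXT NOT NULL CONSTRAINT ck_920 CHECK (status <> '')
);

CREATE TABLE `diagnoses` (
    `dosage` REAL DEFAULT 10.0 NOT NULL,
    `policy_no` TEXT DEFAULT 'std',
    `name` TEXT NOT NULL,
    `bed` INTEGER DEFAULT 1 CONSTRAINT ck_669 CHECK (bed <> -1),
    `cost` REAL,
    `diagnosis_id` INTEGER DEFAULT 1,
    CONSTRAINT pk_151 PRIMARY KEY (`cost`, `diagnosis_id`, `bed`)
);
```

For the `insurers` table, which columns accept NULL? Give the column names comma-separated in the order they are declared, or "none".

- insurer_id: declared NOT NULL → not nullable.
- dosage: DEFAULT only fills an omitted column; an explicit NULL is still allowed → nullable.
- notes: no NOT NULL constraint applies → nullable.
- dob: no NOT NULL constraint applies → nullable.
- status: declared NOT NULL → not nullable.

dosage, notes, dob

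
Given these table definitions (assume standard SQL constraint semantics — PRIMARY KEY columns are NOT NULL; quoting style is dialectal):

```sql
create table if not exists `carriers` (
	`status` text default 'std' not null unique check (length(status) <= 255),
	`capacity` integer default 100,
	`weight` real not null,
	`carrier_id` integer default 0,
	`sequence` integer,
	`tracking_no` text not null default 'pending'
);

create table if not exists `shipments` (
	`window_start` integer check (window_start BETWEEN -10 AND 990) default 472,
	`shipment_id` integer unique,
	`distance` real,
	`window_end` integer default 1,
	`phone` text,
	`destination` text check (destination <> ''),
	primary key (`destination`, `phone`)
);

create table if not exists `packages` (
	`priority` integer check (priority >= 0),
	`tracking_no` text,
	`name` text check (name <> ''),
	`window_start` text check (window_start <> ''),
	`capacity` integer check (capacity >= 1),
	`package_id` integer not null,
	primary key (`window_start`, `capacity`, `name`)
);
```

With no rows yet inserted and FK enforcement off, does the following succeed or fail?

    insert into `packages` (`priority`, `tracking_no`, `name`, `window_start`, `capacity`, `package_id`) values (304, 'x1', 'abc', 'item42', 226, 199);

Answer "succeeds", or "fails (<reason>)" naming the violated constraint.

succeeds

NOT NULL columns: capacity is supplied; name is supplied; package_id is supplied; window_start is supplied.
CHECK constraints: 304 satisfies (priority >= 0); 'abc' satisfies (name <> ''); 'item42' satisfies (window_start <> ''); 226 satisfies (capacity >= 1).
No constraint is violated.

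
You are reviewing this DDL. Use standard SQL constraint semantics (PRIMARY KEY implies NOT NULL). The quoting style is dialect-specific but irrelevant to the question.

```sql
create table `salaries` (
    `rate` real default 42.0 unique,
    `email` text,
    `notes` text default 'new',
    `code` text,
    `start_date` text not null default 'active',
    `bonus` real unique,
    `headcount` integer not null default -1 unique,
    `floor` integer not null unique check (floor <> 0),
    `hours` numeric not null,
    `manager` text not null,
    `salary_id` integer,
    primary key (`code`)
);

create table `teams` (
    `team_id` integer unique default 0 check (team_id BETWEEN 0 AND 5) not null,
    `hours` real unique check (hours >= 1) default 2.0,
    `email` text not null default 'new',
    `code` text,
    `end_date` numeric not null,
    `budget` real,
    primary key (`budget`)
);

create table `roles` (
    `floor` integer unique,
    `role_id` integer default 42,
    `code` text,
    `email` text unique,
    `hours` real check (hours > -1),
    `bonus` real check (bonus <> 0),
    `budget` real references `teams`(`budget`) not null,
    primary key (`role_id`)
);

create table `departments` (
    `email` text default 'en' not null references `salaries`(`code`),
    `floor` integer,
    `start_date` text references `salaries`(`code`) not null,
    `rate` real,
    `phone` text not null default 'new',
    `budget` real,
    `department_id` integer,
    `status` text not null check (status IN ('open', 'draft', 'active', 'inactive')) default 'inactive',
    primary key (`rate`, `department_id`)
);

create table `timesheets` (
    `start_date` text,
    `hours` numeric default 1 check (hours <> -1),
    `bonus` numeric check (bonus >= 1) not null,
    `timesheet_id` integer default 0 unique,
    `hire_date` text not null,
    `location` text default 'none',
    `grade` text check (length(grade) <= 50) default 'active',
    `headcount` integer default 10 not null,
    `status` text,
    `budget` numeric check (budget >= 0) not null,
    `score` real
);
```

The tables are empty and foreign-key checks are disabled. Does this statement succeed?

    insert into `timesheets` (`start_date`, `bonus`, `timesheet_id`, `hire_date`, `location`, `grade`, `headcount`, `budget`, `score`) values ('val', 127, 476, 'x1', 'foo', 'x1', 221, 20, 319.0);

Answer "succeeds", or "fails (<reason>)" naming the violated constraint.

NOT NULL columns: bonus is supplied; budget is supplied; headcount is supplied; hire_date is supplied.
CHECK constraints: 127 satisfies (bonus >= 1); 'x1' satisfies (length(grade) <= 50); 20 satisfies (budget >= 0).
No constraint is violated.

succeeds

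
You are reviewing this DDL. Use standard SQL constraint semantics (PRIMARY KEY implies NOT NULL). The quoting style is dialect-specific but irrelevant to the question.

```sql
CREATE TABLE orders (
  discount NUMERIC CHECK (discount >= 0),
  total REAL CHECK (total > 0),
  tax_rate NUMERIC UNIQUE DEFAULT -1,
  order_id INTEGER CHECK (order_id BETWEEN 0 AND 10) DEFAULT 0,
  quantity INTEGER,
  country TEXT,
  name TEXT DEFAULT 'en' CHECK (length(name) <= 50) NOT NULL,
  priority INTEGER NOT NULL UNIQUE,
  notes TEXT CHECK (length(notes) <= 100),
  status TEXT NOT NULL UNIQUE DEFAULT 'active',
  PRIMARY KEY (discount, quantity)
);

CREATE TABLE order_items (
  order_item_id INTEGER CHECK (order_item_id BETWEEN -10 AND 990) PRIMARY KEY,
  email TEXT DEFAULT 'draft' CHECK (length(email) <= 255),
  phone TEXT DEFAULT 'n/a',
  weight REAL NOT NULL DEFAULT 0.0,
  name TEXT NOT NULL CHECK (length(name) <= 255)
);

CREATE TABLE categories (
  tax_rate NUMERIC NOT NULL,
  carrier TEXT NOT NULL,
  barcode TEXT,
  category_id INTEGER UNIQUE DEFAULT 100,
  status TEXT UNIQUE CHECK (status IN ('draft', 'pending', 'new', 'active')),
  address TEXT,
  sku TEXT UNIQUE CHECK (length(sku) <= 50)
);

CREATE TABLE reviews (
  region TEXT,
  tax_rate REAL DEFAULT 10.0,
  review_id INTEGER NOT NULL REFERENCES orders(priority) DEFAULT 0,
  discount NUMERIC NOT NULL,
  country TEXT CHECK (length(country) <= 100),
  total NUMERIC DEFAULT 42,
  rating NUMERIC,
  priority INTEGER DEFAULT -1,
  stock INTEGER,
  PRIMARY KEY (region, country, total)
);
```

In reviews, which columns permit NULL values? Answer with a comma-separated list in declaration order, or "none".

- region: part of the PRIMARY KEY, which implies NOT NULL → not nullable.
- tax_rate: DEFAULT only fills an omitted column; an explicit NULL is still allowed → nullable.
- review_id: declared NOT NULL → not nullable.
- discount: declared NOT NULL → not nullable.
- country: part of the PRIMARY KEY, which implies NOT NULL → not nullable.
- total: part of the PRIMARY KEY, which implies NOT NULL → not nullable.
- rating: no NOT NULL constraint applies → nullable.
- priority: DEFAULT only fills an omitted column; an explicit NULL is still allowed → nullable.
- stock: no NOT NULL constraint applies → nullable.

tax_rate, rating, priority, stock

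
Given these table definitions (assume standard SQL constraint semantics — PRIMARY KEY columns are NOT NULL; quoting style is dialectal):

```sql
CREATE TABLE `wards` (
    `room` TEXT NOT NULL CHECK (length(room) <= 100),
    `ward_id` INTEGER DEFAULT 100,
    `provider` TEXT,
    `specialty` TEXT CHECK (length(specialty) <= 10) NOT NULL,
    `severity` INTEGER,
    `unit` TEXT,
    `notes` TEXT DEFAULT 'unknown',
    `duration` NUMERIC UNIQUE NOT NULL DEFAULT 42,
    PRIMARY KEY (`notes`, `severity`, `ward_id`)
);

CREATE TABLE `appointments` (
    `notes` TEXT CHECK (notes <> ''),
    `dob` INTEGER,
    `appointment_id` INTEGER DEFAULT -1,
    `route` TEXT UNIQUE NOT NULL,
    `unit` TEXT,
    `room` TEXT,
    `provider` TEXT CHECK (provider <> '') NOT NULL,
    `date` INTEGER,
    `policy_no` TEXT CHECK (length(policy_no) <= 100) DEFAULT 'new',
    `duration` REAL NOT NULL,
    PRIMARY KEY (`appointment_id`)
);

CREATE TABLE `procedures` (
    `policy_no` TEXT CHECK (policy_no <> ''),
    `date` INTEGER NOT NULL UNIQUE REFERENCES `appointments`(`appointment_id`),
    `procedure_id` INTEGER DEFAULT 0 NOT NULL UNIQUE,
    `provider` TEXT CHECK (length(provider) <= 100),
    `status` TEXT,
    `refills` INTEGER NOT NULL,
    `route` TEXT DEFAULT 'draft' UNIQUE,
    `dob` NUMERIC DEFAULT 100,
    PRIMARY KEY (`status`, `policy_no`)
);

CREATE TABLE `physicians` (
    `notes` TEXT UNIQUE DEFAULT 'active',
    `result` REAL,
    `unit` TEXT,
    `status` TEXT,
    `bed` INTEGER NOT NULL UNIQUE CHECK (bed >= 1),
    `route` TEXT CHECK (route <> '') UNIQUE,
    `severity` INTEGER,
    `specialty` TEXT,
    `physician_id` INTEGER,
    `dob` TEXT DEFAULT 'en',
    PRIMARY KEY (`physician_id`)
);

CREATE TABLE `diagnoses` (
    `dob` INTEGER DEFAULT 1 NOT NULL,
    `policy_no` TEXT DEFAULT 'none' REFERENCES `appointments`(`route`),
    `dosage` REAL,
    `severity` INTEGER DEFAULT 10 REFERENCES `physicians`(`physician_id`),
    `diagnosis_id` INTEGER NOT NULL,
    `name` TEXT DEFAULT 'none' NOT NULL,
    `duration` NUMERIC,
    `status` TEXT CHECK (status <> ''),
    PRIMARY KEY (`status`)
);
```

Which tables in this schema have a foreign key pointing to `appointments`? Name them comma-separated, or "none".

procedures, diagnoses

- procedures.date references appointments(appointment_id).
- diagnoses.policy_no references appointments(route).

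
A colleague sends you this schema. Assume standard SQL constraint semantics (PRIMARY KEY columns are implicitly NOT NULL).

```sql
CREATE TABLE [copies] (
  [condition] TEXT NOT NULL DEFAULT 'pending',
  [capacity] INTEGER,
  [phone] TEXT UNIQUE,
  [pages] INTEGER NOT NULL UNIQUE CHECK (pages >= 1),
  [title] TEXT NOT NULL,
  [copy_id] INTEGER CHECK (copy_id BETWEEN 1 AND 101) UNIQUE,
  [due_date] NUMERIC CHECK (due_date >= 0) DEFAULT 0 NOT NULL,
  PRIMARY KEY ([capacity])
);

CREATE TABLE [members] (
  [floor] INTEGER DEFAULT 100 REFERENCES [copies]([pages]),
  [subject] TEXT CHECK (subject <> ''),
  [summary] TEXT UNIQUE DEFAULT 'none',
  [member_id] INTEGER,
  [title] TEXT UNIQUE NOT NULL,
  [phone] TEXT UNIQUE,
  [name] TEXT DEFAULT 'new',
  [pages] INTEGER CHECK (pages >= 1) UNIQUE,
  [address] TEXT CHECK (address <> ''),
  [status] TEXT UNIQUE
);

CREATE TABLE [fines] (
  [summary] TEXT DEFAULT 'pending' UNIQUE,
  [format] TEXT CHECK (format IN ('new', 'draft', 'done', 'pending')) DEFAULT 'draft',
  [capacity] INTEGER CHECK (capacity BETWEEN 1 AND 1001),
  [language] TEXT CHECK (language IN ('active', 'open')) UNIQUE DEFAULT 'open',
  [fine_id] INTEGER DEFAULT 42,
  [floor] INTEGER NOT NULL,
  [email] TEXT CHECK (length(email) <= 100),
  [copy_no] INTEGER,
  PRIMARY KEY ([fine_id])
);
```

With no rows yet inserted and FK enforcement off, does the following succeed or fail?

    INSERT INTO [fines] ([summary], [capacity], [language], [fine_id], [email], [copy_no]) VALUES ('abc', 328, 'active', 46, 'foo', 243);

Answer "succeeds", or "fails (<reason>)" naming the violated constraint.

floor is omitted from the column list and has no DEFAULT, so it would receive NULL.
But floor is declared NOT NULL.

fails (NOT NULL on floor)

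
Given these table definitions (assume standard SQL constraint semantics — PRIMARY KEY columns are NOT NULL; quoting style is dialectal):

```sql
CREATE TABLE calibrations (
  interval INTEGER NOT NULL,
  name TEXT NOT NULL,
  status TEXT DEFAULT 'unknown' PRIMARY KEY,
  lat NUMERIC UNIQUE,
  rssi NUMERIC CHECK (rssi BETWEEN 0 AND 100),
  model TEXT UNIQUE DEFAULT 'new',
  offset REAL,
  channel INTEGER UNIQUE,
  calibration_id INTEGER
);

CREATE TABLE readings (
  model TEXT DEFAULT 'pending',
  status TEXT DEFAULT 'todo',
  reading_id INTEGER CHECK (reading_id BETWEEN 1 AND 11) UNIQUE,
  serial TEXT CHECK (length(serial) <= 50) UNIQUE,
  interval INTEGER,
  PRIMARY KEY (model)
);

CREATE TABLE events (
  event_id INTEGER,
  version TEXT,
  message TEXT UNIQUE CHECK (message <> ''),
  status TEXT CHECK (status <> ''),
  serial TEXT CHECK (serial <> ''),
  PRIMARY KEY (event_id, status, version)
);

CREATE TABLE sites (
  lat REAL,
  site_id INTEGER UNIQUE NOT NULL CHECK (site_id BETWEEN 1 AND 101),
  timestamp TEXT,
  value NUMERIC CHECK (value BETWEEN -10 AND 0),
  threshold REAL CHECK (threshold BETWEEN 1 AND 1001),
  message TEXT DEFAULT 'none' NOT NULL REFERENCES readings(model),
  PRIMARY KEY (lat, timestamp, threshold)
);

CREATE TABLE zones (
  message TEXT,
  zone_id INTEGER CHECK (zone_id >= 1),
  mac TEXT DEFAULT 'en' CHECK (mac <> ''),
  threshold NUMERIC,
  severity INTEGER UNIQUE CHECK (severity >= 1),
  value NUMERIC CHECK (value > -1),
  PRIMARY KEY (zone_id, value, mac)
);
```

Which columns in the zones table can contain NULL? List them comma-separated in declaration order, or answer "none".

- message: no NOT NULL constraint applies → nullable.
- zone_id: part of the PRIMARY KEY, which implies NOT NULL → not nullable.
- mac: part of the PRIMARY KEY, which implies NOT NULL → not nullable.
- threshold: no NOT NULL constraint applies → nullable.
- severity: CHECK does not forbid NULL (a CHECK constraint passes when its expression is NULL) → nullable.
- value: part of the PRIMARY KEY, which implies NOT NULL → not nullable.

message, threshold, severity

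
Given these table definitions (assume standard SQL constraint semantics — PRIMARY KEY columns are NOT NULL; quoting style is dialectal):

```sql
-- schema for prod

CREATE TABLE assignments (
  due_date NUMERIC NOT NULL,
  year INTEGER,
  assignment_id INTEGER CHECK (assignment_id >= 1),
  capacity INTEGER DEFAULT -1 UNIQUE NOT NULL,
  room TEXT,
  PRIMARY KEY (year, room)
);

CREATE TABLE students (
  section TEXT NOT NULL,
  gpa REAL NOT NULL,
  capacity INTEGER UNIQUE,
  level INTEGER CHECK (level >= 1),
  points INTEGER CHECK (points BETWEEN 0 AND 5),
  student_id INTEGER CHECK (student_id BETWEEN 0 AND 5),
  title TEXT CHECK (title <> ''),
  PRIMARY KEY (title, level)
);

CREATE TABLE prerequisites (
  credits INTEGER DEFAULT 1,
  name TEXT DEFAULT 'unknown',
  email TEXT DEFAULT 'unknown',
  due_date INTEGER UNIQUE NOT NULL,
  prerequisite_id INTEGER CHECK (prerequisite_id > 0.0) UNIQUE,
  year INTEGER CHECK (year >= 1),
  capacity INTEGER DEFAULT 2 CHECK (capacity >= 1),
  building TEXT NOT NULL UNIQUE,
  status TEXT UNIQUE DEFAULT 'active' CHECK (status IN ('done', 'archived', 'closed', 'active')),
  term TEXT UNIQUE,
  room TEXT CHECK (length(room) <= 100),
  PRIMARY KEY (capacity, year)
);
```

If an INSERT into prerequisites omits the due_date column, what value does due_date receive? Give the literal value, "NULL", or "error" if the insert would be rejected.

due_date has no DEFAULT clause.
Omitting it would insert NULL, but it is declared NOT NULL, so the INSERT fails.

error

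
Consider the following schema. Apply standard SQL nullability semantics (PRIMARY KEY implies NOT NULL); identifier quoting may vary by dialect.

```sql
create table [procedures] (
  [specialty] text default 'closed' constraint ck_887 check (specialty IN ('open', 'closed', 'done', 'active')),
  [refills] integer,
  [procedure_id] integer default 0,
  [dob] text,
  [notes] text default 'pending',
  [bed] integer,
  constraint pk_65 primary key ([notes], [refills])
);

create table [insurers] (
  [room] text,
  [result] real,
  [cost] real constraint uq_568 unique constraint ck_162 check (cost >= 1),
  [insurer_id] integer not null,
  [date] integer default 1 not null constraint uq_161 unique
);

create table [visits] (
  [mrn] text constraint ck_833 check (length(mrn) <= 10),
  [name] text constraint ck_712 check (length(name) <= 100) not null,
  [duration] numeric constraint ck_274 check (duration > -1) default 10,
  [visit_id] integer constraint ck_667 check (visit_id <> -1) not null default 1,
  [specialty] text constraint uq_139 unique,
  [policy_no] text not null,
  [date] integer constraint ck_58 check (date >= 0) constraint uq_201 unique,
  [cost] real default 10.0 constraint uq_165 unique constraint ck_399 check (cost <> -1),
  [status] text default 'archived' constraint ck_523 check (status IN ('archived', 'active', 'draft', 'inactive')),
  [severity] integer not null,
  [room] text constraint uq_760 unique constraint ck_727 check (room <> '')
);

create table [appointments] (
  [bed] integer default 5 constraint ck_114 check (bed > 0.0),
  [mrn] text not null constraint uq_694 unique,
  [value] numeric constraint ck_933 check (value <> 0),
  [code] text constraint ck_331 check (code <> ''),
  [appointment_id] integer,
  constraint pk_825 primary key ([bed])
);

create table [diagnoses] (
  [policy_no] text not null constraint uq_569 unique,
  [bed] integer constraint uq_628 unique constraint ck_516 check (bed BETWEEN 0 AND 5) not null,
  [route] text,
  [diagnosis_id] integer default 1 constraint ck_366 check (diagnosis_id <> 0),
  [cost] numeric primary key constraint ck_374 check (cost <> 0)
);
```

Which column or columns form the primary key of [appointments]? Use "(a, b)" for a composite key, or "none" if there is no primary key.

bed is declared PRIMARY KEY as a table-level PRIMARY KEY clause.

bed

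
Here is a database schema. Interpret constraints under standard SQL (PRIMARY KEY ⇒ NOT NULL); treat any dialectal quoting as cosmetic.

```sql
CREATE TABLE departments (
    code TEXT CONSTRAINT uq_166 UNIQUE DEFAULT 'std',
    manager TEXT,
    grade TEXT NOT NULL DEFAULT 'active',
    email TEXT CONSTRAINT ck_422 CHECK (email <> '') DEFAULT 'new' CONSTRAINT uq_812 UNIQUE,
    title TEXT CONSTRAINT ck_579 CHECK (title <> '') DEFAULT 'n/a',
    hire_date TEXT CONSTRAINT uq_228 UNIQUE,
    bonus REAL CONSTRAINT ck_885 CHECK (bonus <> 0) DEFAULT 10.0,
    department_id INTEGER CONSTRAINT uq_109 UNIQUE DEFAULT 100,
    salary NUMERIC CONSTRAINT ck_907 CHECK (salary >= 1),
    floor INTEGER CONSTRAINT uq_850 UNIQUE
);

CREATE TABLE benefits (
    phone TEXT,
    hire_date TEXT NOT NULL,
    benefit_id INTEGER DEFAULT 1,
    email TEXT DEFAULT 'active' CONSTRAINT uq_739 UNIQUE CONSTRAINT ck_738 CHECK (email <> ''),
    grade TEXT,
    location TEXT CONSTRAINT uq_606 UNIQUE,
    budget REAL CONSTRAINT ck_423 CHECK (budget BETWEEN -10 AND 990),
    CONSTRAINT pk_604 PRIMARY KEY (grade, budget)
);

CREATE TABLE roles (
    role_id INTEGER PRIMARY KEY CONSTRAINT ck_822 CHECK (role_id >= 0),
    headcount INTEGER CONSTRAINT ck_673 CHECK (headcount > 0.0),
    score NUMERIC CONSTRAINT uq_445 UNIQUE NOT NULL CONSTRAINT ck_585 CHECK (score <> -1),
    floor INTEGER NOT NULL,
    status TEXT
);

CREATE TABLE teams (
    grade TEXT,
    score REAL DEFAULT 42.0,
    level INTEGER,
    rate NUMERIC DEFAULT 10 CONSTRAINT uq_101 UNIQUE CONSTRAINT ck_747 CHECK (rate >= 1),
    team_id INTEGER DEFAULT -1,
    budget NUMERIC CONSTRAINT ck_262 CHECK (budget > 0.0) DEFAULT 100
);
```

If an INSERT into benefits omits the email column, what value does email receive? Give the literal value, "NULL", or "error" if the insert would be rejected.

email has an explicit DEFAULT 'active'.
When the column is omitted from an INSERT, that default is used.

'active'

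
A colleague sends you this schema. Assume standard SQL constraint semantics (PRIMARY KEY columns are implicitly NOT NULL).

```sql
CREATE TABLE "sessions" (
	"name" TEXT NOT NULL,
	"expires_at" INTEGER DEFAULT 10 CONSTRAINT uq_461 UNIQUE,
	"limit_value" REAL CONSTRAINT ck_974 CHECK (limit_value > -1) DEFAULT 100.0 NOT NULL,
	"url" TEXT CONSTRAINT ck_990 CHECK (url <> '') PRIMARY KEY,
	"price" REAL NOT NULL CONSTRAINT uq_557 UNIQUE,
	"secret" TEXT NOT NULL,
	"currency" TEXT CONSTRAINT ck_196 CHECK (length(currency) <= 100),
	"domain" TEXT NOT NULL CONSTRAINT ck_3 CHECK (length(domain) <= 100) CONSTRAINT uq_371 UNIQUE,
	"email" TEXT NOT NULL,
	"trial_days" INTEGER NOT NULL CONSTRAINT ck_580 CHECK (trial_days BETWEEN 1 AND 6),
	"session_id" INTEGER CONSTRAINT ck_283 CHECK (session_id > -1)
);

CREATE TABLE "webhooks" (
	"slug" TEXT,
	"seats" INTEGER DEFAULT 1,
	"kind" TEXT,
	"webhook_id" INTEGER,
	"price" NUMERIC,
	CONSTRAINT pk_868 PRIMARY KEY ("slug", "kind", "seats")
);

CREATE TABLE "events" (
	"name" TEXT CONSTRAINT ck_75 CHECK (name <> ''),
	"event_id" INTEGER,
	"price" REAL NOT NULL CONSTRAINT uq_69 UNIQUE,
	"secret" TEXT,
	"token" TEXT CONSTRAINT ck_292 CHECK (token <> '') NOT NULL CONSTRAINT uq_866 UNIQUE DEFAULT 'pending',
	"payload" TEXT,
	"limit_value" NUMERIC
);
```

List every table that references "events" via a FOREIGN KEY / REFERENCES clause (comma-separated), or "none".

No REFERENCES clause anywhere in the schema names events.

none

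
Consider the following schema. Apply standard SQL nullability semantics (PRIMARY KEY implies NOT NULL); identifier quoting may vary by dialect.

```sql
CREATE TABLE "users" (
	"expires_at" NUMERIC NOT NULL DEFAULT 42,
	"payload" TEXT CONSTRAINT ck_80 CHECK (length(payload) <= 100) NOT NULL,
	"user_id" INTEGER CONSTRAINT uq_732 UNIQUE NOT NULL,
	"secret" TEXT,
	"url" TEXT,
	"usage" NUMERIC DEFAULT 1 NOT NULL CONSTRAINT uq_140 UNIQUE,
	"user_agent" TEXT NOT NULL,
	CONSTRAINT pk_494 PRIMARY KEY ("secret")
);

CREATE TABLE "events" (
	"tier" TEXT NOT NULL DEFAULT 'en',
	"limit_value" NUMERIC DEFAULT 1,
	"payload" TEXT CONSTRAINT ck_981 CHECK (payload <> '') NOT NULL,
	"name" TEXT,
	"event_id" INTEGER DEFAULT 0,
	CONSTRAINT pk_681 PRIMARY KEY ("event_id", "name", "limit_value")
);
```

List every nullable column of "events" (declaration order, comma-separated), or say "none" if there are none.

none

- tier: declared NOT NULL → not nullable.
- limit_value: part of the PRIMARY KEY, which implies NOT NULL → not nullable.
- payload: declared NOT NULL → not nullable.
- name: part of the PRIMARY KEY, which implies NOT NULL → not nullable.
- event_id: part of the PRIMARY KEY, which implies NOT NULL → not nullable.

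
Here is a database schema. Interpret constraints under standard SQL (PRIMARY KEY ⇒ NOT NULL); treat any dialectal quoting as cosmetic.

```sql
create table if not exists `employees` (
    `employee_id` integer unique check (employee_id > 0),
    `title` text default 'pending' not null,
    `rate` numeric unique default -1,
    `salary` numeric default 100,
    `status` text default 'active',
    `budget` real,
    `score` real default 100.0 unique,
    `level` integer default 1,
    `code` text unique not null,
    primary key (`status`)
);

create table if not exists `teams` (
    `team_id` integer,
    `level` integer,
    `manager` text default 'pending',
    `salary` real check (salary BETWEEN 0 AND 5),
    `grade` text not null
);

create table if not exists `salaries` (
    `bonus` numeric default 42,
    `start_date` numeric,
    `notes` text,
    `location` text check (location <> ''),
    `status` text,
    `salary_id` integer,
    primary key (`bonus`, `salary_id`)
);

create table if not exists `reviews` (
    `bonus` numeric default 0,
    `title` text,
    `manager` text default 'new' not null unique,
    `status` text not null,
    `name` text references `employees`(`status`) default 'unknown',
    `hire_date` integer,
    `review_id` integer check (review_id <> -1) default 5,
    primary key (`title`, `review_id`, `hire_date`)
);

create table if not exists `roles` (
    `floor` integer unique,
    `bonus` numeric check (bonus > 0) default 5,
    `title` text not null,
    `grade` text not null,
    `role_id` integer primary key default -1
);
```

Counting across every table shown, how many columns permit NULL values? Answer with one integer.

18

employees: 6 nullable (employee_id, rate, salary, budget, score, level — PK (status) and explicit NOT NULL columns excluded).
teams: 4 nullable (team_id, level, manager, salary — PK none and explicit NOT NULL columns excluded).
salaries: 4 nullable (start_date, notes, location, status — PK (bonus, salary_id) and explicit NOT NULL columns excluded).
reviews: 2 nullable (bonus, name — PK (title, review_id, hire_date) and explicit NOT NULL columns excluded).
roles: 2 nullable (floor, bonus — PK (role_id) and explicit NOT NULL columns excluded).
Total: 6 + 4 + 4 + 2 + 2 = 18.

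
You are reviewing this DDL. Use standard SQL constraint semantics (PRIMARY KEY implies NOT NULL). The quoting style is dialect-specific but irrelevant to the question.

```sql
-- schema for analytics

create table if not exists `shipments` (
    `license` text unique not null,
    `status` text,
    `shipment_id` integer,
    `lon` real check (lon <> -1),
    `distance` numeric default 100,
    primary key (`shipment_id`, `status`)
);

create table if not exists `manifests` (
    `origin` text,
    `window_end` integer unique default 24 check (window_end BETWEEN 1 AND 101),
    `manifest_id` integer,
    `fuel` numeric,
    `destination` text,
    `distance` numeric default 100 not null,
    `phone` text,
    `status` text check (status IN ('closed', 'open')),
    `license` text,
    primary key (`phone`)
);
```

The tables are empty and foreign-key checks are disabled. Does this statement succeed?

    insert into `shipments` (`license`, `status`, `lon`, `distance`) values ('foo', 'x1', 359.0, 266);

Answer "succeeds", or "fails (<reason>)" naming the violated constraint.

shipment_id is omitted from the column list and has no DEFAULT, so it would receive NULL.
But shipment_id is part of the PRIMARY KEY (implied NOT NULL).

fails (NOT NULL on shipment_id)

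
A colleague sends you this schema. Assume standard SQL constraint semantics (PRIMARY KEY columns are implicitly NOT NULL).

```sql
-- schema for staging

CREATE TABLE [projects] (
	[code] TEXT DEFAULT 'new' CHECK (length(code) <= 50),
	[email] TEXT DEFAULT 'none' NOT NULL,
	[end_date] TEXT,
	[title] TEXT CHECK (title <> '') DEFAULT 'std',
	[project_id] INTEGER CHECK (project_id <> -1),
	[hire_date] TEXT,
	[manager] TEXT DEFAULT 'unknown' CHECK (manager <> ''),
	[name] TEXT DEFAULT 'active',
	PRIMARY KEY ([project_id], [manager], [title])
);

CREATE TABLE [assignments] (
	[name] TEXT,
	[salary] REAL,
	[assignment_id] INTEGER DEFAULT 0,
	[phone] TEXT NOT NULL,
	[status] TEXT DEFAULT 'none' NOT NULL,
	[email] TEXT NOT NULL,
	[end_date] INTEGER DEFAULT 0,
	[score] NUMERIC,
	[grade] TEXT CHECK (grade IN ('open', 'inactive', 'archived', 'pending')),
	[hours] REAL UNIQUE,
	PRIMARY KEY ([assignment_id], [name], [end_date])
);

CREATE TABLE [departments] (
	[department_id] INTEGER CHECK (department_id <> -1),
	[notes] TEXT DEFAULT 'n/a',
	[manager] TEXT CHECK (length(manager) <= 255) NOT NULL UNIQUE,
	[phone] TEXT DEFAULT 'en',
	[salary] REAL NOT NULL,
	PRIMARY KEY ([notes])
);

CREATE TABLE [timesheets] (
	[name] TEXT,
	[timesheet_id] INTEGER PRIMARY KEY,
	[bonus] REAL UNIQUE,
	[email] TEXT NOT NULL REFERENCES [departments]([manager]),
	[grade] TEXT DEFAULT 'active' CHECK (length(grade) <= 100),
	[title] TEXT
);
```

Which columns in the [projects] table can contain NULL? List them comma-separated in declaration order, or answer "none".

code, end_date, hire_date, name

- code: CHECK does not forbid NULL (a CHECK constraint passes when its expression is NULL) → nullable.
- email: declared NOT NULL → not nullable.
- end_date: no NOT NULL constraint applies → nullable.
- title: part of the PRIMARY KEY, which implies NOT NULL → not nullable.
- project_id: part of the PRIMARY KEY, which implies NOT NULL → not nullable.
- hire_date: no NOT NULL constraint applies → nullable.
- manager: part of the PRIMARY KEY, which implies NOT NULL → not nullable.
- name: DEFAULT only fills an omitted column; an explicit NULL is still allowed → nullable.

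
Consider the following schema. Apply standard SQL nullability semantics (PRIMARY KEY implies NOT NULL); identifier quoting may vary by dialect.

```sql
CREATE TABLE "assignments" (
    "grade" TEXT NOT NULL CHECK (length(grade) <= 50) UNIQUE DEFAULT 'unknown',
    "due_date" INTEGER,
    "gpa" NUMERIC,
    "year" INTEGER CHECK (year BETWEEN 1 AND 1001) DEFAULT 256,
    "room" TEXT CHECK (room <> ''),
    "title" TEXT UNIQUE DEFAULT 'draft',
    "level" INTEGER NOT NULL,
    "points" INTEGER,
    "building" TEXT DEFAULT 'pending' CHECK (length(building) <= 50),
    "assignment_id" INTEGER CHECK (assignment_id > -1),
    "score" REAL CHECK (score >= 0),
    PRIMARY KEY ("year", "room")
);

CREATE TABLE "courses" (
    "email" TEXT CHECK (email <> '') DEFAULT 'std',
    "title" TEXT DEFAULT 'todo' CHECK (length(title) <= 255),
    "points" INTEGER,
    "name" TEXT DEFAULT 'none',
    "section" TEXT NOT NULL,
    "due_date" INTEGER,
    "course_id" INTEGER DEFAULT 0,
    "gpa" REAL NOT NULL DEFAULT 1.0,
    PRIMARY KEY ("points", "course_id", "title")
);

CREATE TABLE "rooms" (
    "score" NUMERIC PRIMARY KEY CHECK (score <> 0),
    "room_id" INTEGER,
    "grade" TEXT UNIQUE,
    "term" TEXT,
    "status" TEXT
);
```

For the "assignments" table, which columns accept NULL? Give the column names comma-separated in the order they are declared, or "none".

due_date, gpa, title, points, building, assignment_id, score

- grade: declared NOT NULL → not nullable.
- due_date: no NOT NULL constraint applies → nullable.
- gpa: no NOT NULL constraint applies → nullable.
- year: part of the PRIMARY KEY, which implies NOT NULL → not nullable.
- room: part of the PRIMARY KEY, which implies NOT NULL → not nullable.
- title: UNIQUE does not imply NOT NULL → nullable.
- level: declared NOT NULL → not nullable.
- points: no NOT NULL constraint applies → nullable.
- building: CHECK does not forbid NULL (a CHECK constraint passes when its expression is NULL) → nullable.
- assignment_id: CHECK does not forbid NULL (a CHECK constraint passes when its expression is NULL) → nullable.
- score: CHECK does not forbid NULL (a CHECK constraint passes when its expression is NULL) → nullable.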